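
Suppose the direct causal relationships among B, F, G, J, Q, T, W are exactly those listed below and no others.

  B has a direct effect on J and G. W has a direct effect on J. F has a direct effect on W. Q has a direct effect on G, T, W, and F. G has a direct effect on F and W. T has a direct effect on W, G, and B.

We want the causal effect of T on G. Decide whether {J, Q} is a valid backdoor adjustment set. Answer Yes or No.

No

Backdoor paths from T to G (paths whose first edge points into T):
  P1: T <- Q -> G
  P2: T <- Q -> F <- G
  P3: T <- Q -> F -> W <- G
  P4: T <- Q -> F -> W -> J <- B -> G
  P5: T <- Q -> W <- G
  P6: T <- Q -> W <- F <- G
  P7: T <- Q -> W -> J <- B -> G
Condition 1 (no descendant of T in the set): FAILS — J is a descendant of T.
Condition 2 (every backdoor path blocked by {J, Q}):
  P1: blocked at fork node Q ∈ conditioning set.
  P2: blocked at fork node Q ∈ conditioning set.
  P3: blocked at fork node Q ∈ conditioning set.
  P4: blocked at fork node Q ∈ conditioning set.
  P5: blocked at fork node Q ∈ conditioning set.
  P6: blocked at fork node Q ∈ conditioning set.
  P7: blocked at fork node Q ∈ conditioning set.
{J, Q} does not satisfy the backdoor criterion.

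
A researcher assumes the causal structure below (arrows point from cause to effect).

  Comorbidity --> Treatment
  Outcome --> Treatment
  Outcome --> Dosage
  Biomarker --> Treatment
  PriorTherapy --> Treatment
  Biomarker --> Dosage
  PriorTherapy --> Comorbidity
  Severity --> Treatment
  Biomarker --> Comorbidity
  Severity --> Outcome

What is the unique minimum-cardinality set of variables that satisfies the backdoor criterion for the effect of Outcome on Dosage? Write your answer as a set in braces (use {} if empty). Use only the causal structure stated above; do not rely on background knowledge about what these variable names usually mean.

Variables eligible for adjustment (non-descendants of Outcome, excluding Outcome and Dosage): {Biomarker, Comorbidity, PriorTherapy, Severity}.
Backdoor paths from Outcome to Dosage:
  P1: Outcome <- Severity -> Treatment <- PriorTherapy -> Comorbidity <- Biomarker -> Dosage
  P2: Outcome <- Severity -> Treatment <- Biomarker -> Dosage
  P3: Outcome <- Severity -> Treatment <- Comorbidity <- Biomarker -> Dosage
Each backdoor path contains an unconditioned collider, so every path is already blocked with the empty conditioning set:
  P1: blocked at collider Treatment (neither it nor any descendant is in the conditioning set).
  P2: blocked at collider Treatment (neither it nor any descendant is in the conditioning set).
  P3: blocked at collider Treatment (neither it nor any descendant is in the conditioning set).
The empty set is therefore the unique smallest valid set.

{}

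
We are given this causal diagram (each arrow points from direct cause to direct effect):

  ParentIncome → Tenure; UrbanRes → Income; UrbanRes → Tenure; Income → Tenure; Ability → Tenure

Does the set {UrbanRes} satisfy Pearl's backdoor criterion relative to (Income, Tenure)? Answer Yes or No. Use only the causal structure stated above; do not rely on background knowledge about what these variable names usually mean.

Yes

Backdoor paths from Income to Tenure (paths whose first edge points into Income):
  P1: Income <- UrbanRes -> Tenure
Condition 1 (no descendant of Income in the set): holds — descendants of Income are {Tenure}; none are in {UrbanRes}.
Condition 2 (every backdoor path blocked by {UrbanRes}):
  P1: blocked at fork node UrbanRes ∈ conditioning set.
{UrbanRes} satisfies the backdoor criterion.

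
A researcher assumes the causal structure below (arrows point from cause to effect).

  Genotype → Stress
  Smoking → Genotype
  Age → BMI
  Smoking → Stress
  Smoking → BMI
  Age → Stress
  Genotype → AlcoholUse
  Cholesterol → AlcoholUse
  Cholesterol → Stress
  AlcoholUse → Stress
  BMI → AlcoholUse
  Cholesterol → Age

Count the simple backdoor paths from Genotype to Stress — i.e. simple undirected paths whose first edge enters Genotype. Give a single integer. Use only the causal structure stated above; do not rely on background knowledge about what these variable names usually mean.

7

A backdoor path from Genotype to Stress is any simple undirected path whose first edge points into Genotype (i.e. leaves Genotype via a parent).
Parents of Genotype: {Smoking}.
Enumerating:
  P1: Genotype <- Smoking -> BMI <- Age <- Cholesterol -> AlcoholUse -> Stress
  P2: Genotype <- Smoking -> BMI <- Age <- Cholesterol -> Stress
  P3: Genotype <- Smoking -> BMI <- Age -> Stress
  P4: Genotype <- Smoking -> BMI -> AlcoholUse <- Cholesterol -> Age -> Stress
  P5: Genotype <- Smoking -> BMI -> AlcoholUse <- Cholesterol -> Stress
  P6: Genotype <- Smoking -> BMI -> AlcoholUse -> Stress
  P7: Genotype <- Smoking -> Stress
That exhausts the simple backdoor paths. Count: 7.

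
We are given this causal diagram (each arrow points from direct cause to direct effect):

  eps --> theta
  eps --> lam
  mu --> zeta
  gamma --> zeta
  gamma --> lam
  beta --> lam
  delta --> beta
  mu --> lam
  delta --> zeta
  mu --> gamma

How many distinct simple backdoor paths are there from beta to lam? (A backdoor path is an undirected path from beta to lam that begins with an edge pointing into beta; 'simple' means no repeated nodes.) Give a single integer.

A backdoor path from beta to lam is any simple undirected path whose first edge points into beta (i.e. leaves beta via a parent).
Parents of beta: {delta}.
Enumerating:
  P1: beta <- delta -> zeta <- mu -> gamma -> lam
  P2: beta <- delta -> zeta <- mu -> lam
  P3: beta <- delta -> zeta <- gamma <- mu -> lam
  P4: beta <- delta -> zeta <- gamma -> lam
That exhausts the simple backdoor paths. Count: 4.

4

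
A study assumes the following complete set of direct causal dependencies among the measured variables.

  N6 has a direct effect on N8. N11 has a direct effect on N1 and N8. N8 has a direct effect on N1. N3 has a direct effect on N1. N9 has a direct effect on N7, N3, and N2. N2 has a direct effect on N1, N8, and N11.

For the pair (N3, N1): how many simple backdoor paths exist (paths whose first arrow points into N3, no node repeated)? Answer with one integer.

5

A backdoor path from N3 to N1 is any simple undirected path whose first edge points into N3 (i.e. leaves N3 via a parent).
Parents of N3: {N9}.
Enumerating:
  P1: N3 <- N9 -> N2 -> N11 -> N8 -> N1
  P2: N3 <- N9 -> N2 -> N11 -> N1
  P3: N3 <- N9 -> N2 -> N8 <- N11 -> N1
  P4: N3 <- N9 -> N2 -> N8 -> N1
  P5: N3 <- N9 -> N2 -> N1
That exhausts the simple backdoor paths. Count: 5.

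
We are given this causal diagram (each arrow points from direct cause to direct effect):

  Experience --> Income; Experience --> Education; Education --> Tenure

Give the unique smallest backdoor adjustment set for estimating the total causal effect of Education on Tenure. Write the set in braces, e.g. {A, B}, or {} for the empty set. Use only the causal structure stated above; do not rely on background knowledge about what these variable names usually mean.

{}

Variables eligible for adjustment (non-descendants of Education, excluding Education and Tenure): {Experience, Income}.
Backdoor paths from Education to Tenure:
  (none)
With no backdoor paths the empty set already satisfies the criterion, and it is trivially minimal.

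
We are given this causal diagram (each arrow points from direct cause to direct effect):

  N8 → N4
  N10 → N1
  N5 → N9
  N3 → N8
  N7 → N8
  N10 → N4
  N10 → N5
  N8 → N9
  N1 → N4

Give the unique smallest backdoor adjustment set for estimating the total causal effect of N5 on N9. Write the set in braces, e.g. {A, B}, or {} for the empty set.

Variables eligible for adjustment (non-descendants of N5, excluding N5 and N9): {N1, N10, N3, N4, N7, N8}.
Backdoor paths from N5 to N9:
  P1: N5 <- N10 -> N1 -> N4 <- N8 -> N9
  P2: N5 <- N10 -> N4 <- N8 -> N9
Each backdoor path contains an unconditioned collider, so every path is already blocked with the empty conditioning set:
  P1: blocked at collider N4 (neither it nor any descendant is in the conditioning set).
  P2: blocked at collider N4 (neither it nor any descendant is in the conditioning set).
The empty set is therefore the unique smallest valid set.

{}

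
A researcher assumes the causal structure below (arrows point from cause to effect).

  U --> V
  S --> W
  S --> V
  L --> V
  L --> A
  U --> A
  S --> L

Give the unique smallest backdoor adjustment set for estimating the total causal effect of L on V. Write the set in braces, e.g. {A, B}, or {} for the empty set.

{S}

Variables eligible for adjustment (non-descendants of L, excluding L and V): {S, U, W}.
Backdoor paths from L to V:
  P1: L <- S -> V
The empty set is not sufficient: P1 (L <- S -> V) has no collider blocking it and no conditioned non-collider, so it is open.
Try {S}:
  P1: blocked at fork node S ∈ conditioning set.
{S} contains no descendant of L and blocks every backdoor path.
No other singleton works — e.g. {U} leaves P1 open — so {S} is the unique smallest valid adjustment set.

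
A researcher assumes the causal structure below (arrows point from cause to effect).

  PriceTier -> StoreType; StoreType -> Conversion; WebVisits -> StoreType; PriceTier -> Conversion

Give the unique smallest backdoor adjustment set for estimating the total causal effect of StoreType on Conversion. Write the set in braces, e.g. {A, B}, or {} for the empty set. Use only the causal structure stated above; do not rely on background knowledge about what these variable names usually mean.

{PriceTier}

Variables eligible for adjustment (non-descendants of StoreType, excluding StoreType and Conversion): {PriceTier, WebVisits}.
Backdoor paths from StoreType to Conversion:
  P1: StoreType <- PriceTier -> Conversion
The empty set is not sufficient: P1 (StoreType <- PriceTier -> Conversion) has no collider blocking it and no conditioned non-collider, so it is open.
Try {PriceTier}:
  P1: blocked at fork node PriceTier ∈ conditioning set.
{PriceTier} contains no descendant of StoreType and blocks every backdoor path.
No other singleton works — e.g. {WebVisits} leaves P1 open — so {PriceTier} is the unique smallest valid adjustment set.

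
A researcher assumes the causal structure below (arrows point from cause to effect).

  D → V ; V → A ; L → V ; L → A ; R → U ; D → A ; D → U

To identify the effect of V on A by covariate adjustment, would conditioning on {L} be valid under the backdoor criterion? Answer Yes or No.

Backdoor paths from V to A (paths whose first edge points into V):
  P1: V <- D -> A
  P2: V <- L -> A
Condition 1 (no descendant of V in the set): holds — descendants of V are {A}; none are in {L}.
Condition 2 (every backdoor path blocked by {L}):
  P1: open — no interior node is in the conditioning set.
  P2: blocked at fork node L ∈ conditioning set.
{L} does not satisfy the backdoor criterion.

No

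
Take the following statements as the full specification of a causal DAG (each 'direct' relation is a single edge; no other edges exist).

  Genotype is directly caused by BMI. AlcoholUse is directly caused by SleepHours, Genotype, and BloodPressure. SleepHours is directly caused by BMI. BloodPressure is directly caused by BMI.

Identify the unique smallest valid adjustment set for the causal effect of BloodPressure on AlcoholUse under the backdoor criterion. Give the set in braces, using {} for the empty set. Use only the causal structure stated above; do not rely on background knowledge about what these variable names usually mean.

Variables eligible for adjustment (non-descendants of BloodPressure, excluding BloodPressure and AlcoholUse): {BMI, Genotype, SleepHours}.
Backdoor paths from BloodPressure to AlcoholUse:
  P1: BloodPressure <- BMI -> Genotype -> AlcoholUse
  P2: BloodPressure <- BMI -> SleepHours -> AlcoholUse
The empty set is not sufficient: P1 (BloodPressure <- BMI -> Genotype -> AlcoholUse) has no collider blocking it and no conditioned non-collider, so it is open.
Try {BMI}:
  P1: blocked at fork node BMI ∈ conditioning set.
  P2: blocked at fork node BMI ∈ conditioning set.
{BMI} contains no descendant of BloodPressure and blocks every backdoor path.
No other singleton works — e.g. {Genotype} leaves P2 open — so {BMI} is the unique smallest valid adjustment set.

{BMI}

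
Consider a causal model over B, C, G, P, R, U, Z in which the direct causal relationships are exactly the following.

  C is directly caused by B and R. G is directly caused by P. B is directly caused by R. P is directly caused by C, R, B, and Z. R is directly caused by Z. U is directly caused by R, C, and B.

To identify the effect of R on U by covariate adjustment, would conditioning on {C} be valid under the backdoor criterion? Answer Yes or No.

No

Backdoor paths from R to U (paths whose first edge points into R):
  P1: R <- Z -> P <- B -> C -> U
  P2: R <- Z -> P <- B -> U
  P3: R <- Z -> P <- C <- B -> U
  P4: R <- Z -> P <- C -> U
Condition 1 (no descendant of R in the set): FAILS — C is a descendant of R.
Condition 2 (every backdoor path blocked by {C}):
  P1: blocked at collider P (neither it nor any descendant is in the conditioning set).
  P2: blocked at collider P (neither it nor any descendant is in the conditioning set).
  P3: blocked at collider P (neither it nor any descendant is in the conditioning set).
  P4: blocked at collider P (neither it nor any descendant is in the conditioning set).
{C} does not satisfy the backdoor criterion.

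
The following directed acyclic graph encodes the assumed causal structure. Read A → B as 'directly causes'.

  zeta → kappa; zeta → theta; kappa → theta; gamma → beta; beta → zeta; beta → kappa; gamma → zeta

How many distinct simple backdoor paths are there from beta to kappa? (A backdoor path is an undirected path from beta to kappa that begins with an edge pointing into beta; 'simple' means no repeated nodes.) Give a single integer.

2

A backdoor path from beta to kappa is any simple undirected path whose first edge points into beta (i.e. leaves beta via a parent).
Parents of beta: {gamma}.
Enumerating:
  P1: beta <- gamma -> zeta -> kappa
  P2: beta <- gamma -> zeta -> theta <- kappa
That exhausts the simple backdoor paths. Count: 2.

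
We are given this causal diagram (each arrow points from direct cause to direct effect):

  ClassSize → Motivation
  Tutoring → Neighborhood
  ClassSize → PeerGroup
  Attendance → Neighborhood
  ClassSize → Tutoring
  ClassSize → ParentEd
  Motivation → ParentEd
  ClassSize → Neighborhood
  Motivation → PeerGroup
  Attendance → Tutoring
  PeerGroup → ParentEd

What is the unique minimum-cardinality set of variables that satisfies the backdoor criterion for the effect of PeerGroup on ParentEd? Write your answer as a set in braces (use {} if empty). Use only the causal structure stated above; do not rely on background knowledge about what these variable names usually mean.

{ClassSize, Motivation}

Variables eligible for adjustment (non-descendants of PeerGroup, excluding PeerGroup and ParentEd): {Attendance, ClassSize, Motivation, Neighborhood, Tutoring}.
Backdoor paths from PeerGroup to ParentEd:
  P1: PeerGroup <- ClassSize -> Motivation -> ParentEd
  P2: PeerGroup <- ClassSize -> ParentEd
  P3: PeerGroup <- Motivation <- ClassSize -> ParentEd
  P4: PeerGroup <- Motivation -> ParentEd
The empty set is not sufficient: P1 (PeerGroup <- ClassSize -> Motivation -> ParentEd) has no collider blocking it and no conditioned non-collider, so it is open.
Try {ClassSize, Motivation}:
  P1: blocked at fork node ClassSize ∈ conditioning set.
  P2: blocked at fork node ClassSize ∈ conditioning set.
  P3: blocked at chain node Motivation ∈ conditioning set.
  P4: blocked at fork node Motivation ∈ conditioning set.
{ClassSize, Motivation} contains no descendant of PeerGroup and blocks every backdoor path.
Every element of {ClassSize, Motivation} is needed (dropping ClassSize leaves P2 open; dropping Motivation leaves P4 open), so no proper subset is valid.
Among all size-2 subsets of the eligible variables, only {ClassSize, Motivation} blocks every backdoor path, so it is the unique smallest valid adjustment set.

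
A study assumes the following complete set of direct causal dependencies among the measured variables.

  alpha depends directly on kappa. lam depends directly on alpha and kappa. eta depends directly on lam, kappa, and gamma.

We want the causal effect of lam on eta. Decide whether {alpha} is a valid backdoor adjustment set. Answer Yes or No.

Backdoor paths from lam to eta (paths whose first edge points into lam):
  P1: lam <- kappa -> eta
  P2: lam <- alpha <- kappa -> eta
Condition 1 (no descendant of lam in the set): holds — descendants of lam are {eta}; none are in {alpha}.
Condition 2 (every backdoor path blocked by {alpha}):
  P1: open — no interior node is in the conditioning set.
  P2: blocked at chain node alpha ∈ conditioning set.
{alpha} does not satisfy the backdoor criterion.

No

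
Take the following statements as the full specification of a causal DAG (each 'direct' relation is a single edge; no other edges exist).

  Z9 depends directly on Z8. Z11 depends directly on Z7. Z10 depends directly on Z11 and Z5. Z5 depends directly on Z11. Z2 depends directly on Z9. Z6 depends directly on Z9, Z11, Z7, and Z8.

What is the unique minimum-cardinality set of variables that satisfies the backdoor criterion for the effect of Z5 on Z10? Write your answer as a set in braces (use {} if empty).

{Z11}

Variables eligible for adjustment (non-descendants of Z5, excluding Z5 and Z10): {Z11, Z2, Z6, Z7, Z8, Z9}.
Backdoor paths from Z5 to Z10:
  P1: Z5 <- Z11 -> Z10
The empty set is not sufficient: P1 (Z5 <- Z11 -> Z10) has no collider blocking it and no conditioned non-collider, so it is open.
Try {Z11}:
  P1: blocked at fork node Z11 ∈ conditioning set.
{Z11} contains no descendant of Z5 and blocks every backdoor path.
No other singleton works — e.g. {Z8} leaves P1 open — so {Z11} is the unique smallest valid adjustment set.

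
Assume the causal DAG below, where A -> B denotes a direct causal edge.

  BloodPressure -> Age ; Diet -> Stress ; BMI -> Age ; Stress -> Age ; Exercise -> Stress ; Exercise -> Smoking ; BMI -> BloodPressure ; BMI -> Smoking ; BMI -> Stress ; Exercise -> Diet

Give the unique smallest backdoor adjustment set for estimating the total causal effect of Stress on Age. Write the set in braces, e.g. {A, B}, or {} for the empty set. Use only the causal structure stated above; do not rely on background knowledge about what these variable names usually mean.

Variables eligible for adjustment (non-descendants of Stress, excluding Stress and Age): {BMI, BloodPressure, Diet, Exercise, Smoking}.
Backdoor paths from Stress to Age:
  P1: Stress <- BMI -> BloodPressure -> Age
  P2: Stress <- BMI -> Age
  P3: Stress <- Exercise -> Smoking <- BMI -> BloodPressure -> Age
  P4: Stress <- Exercise -> Smoking <- BMI -> Age
  P5: Stress <- Diet <- Exercise -> Smoking <- BMI -> BloodPressure -> Age
  P6: Stress <- Diet <- Exercise -> Smoking <- BMI -> Age
The empty set is not sufficient: P1 (Stress <- BMI -> BloodPressure -> Age) has no collider blocking it and no conditioned non-collider, so it is open.
Try {BMI}:
  P1: blocked at fork node BMI ∈ conditioning set.
  P2: blocked at fork node BMI ∈ conditioning set.
  P3: blocked at collider Smoking (neither it nor any descendant is in the conditioning set).
  P4: blocked at collider Smoking (neither it nor any descendant is in the conditioning set).
  P5: blocked at collider Smoking (neither it nor any descendant is in the conditioning set).
  P6: blocked at collider Smoking (neither it nor any descendant is in the conditioning set).
{BMI} contains no descendant of Stress and blocks every backdoor path.
No other singleton works — e.g. {Exercise} leaves P1 open — so {BMI} is the unique smallest valid adjustment set.

{BMI}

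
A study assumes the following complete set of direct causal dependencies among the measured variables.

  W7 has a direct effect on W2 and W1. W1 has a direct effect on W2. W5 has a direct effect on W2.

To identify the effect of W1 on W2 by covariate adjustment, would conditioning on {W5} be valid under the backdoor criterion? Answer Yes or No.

Backdoor paths from W1 to W2 (paths whose first edge points into W1):
  P1: W1 <- W7 -> W2
Condition 1 (no descendant of W1 in the set): holds — descendants of W1 are {W2}; none are in {W5}.
Condition 2 (every backdoor path blocked by {W5}):
  P1: open — no interior node is in the conditioning set.
{W5} does not satisfy the backdoor criterion.

No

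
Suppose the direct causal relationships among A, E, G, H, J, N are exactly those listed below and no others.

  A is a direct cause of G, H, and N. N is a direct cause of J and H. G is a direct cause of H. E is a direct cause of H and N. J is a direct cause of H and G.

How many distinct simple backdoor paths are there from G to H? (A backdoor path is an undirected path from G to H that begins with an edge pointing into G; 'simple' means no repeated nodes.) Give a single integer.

8

A backdoor path from G to H is any simple undirected path whose first edge points into G (i.e. leaves G via a parent).
Parents of G: {A, J}.
Enumerating:
  P1: G <- A -> N <- E -> H
  P2: G <- A -> N -> J -> H
  P3: G <- A -> N -> H
  P4: G <- A -> H
  P5: G <- J <- N <- A -> H
  P6: G <- J <- N <- E -> H
  P7: G <- J <- N -> H
  P8: G <- J -> H
That exhausts the simple backdoor paths. Count: 8.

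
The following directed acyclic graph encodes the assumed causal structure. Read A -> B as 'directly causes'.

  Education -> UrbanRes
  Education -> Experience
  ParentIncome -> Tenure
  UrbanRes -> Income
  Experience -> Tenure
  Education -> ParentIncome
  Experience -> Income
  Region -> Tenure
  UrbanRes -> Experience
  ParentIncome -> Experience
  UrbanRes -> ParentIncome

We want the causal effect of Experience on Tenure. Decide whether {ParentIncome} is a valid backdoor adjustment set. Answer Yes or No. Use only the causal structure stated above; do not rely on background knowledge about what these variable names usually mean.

Backdoor paths from Experience to Tenure (paths whose first edge points into Experience):
  P1: Experience <- Education -> UrbanRes -> ParentIncome -> Tenure
  P2: Experience <- Education -> ParentIncome -> Tenure
  P3: Experience <- UrbanRes <- Education -> ParentIncome -> Tenure
  P4: Experience <- UrbanRes -> ParentIncome -> Tenure
  P5: Experience <- ParentIncome -> Tenure
Condition 1 (no descendant of Experience in the set): holds — descendants of Experience are {Income, Tenure}; none are in {ParentIncome}.
Condition 2 (every backdoor path blocked by {ParentIncome}):
  P1: blocked at chain node ParentIncome ∈ conditioning set.
  P2: blocked at chain node ParentIncome ∈ conditioning set.
  P3: blocked at chain node ParentIncome ∈ conditioning set.
  P4: blocked at chain node ParentIncome ∈ conditioning set.
  P5: blocked at fork node ParentIncome ∈ conditioning set.
{ParentIncome} satisfies the backdoor criterion.

Yes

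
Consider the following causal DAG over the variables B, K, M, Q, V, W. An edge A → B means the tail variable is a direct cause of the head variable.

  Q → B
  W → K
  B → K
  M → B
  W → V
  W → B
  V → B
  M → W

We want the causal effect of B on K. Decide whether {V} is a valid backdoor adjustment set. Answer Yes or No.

No

Backdoor paths from B to K (paths whose first edge points into B):
  P1: B <- M -> W -> K
  P2: B <- W -> K
  P3: B <- V <- W -> K
Condition 1 (no descendant of B in the set): holds — descendants of B are {K}; none are in {V}.
Condition 2 (every backdoor path blocked by {V}):
  P1: open — no interior node is in the conditioning set.
  P2: open — no interior node is in the conditioning set.
  P3: blocked at chain node V ∈ conditioning set.
{V} does not satisfy the backdoor criterion.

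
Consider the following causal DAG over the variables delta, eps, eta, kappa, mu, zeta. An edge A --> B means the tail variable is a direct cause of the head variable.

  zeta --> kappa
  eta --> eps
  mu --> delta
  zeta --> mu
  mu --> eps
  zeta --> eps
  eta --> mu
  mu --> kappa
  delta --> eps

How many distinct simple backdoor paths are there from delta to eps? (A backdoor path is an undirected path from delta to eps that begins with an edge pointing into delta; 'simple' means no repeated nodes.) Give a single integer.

4

A backdoor path from delta to eps is any simple undirected path whose first edge points into delta (i.e. leaves delta via a parent).
Parents of delta: {mu}.
Enumerating:
  P1: delta <- mu <- eta -> eps
  P2: delta <- mu <- zeta -> eps
  P3: delta <- mu -> eps
  P4: delta <- mu -> kappa <- zeta -> eps
That exhausts the simple backdoor paths. Count: 4.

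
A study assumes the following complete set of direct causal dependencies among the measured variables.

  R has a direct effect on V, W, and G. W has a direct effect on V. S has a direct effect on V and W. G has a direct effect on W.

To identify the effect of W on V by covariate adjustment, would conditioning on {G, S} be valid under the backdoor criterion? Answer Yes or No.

No

Backdoor paths from W to V (paths whose first edge points into W):
  P1: W <- R -> V
  P2: W <- G <- R -> V
  P3: W <- S -> V
Condition 1 (no descendant of W in the set): holds — descendants of W are {V}; none are in {G, S}.
Condition 2 (every backdoor path blocked by {G, S}):
  P1: open — no interior node is in the conditioning set.
  P2: blocked at chain node G ∈ conditioning set.
  P3: blocked at fork node S ∈ conditioning set.
{G, S} does not satisfy the backdoor criterion.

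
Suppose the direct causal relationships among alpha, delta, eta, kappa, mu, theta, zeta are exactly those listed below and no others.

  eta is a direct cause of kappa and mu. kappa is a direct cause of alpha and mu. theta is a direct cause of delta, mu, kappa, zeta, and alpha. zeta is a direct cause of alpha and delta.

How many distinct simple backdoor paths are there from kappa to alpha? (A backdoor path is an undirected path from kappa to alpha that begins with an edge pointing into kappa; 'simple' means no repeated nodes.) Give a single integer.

A backdoor path from kappa to alpha is any simple undirected path whose first edge points into kappa (i.e. leaves kappa via a parent).
Parents of kappa: {eta, theta}.
Enumerating:
  P1: kappa <- theta -> zeta -> alpha
  P2: kappa <- theta -> delta <- zeta -> alpha
  P3: kappa <- theta -> alpha
  P4: kappa <- eta -> mu <- theta -> zeta -> alpha
  P5: kappa <- eta -> mu <- theta -> delta <- zeta -> alpha
  P6: kappa <- eta -> mu <- theta -> alpha
That exhausts the simple backdoor paths. Count: 6.

6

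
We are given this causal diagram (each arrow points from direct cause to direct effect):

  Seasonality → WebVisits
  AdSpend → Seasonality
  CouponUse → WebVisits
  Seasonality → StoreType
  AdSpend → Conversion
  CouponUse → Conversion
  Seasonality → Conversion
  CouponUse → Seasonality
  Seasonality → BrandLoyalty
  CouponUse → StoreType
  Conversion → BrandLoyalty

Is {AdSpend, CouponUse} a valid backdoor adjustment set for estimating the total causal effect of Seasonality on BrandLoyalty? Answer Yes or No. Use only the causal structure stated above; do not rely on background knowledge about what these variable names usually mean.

Backdoor paths from Seasonality to BrandLoyalty (paths whose first edge points into Seasonality):
  P1: Seasonality <- CouponUse -> Conversion -> BrandLoyalty
  P2: Seasonality <- AdSpend -> Conversion -> BrandLoyalty
Condition 1 (no descendant of Seasonality in the set): holds — descendants of Seasonality are {BrandLoyalty, Conversion, StoreType, WebVisits}; none are in {AdSpend, CouponUse}.
Condition 2 (every backdoor path blocked by {AdSpend, CouponUse}):
  P1: blocked at fork node CouponUse ∈ conditioning set.
  P2: blocked at fork node AdSpend ∈ conditioning set.
{AdSpend, CouponUse} satisfies the backdoor criterion.

Yes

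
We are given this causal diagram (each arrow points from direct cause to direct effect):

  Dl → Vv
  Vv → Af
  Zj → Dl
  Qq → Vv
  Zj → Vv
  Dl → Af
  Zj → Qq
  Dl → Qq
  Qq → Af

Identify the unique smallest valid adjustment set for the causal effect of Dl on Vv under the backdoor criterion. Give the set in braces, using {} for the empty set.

{Zj}

Variables eligible for adjustment (non-descendants of Dl, excluding Dl and Vv): {Zj}.
Backdoor paths from Dl to Vv:
  P1: Dl <- Zj -> Qq -> Vv
  P2: Dl <- Zj -> Qq -> Af <- Vv
  P3: Dl <- Zj -> Vv
The empty set is not sufficient: P1 (Dl <- Zj -> Qq -> Vv) has no collider blocking it and no conditioned non-collider, so it is open.
Try {Zj}:
  P1: blocked at fork node Zj ∈ conditioning set.
  P2: blocked at fork node Zj ∈ conditioning set.
  P3: blocked at fork node Zj ∈ conditioning set.
{Zj} contains no descendant of Dl and blocks every backdoor path.
{Zj} is the unique smallest valid adjustment set.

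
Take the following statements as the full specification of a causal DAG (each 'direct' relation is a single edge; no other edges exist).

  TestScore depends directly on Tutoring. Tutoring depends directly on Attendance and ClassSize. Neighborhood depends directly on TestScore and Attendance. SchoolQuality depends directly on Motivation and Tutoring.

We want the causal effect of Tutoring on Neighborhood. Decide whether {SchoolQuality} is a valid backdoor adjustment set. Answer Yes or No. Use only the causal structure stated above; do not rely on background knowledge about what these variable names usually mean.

No

Backdoor paths from Tutoring to Neighborhood (paths whose first edge points into Tutoring):
  P1: Tutoring <- Attendance -> Neighborhood
Condition 1 (no descendant of Tutoring in the set): FAILS — SchoolQuality is a descendant of Tutoring.
Condition 2 (every backdoor path blocked by {SchoolQuality}):
  P1: open — no interior node is in the conditioning set.
{SchoolQuality} does not satisfy the backdoor criterion.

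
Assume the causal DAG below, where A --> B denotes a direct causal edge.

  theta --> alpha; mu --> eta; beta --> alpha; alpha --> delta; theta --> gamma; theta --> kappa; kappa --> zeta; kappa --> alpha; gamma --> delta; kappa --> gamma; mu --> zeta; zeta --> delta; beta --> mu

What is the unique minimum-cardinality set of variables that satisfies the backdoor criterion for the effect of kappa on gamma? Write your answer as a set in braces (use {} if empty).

Variables eligible for adjustment (non-descendants of kappa, excluding kappa and gamma): {beta, eta, mu, theta}.
Backdoor paths from kappa to gamma:
  P1: kappa <- theta -> alpha <- beta -> mu -> zeta -> delta <- gamma
  P2: kappa <- theta -> alpha -> delta <- gamma
  P3: kappa <- theta -> gamma
The empty set is not sufficient: P3 (kappa <- theta -> gamma) has no collider blocking it and no conditioned non-collider, so it is open.
Try {theta}:
  P1: blocked at fork node theta ∈ conditioning set.
  P2: blocked at fork node theta ∈ conditioning set.
  P3: blocked at fork node theta ∈ conditioning set.
{theta} contains no descendant of kappa and blocks every backdoor path.
No other singleton works — e.g. {beta} leaves P3 open — so {theta} is the unique smallest valid adjustment set.

{theta}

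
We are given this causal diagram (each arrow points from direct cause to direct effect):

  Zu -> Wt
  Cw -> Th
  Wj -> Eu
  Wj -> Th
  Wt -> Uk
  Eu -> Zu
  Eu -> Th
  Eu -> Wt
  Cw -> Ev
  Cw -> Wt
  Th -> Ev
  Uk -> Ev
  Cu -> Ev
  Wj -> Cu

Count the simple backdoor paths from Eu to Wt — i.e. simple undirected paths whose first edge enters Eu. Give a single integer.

A backdoor path from Eu to Wt is any simple undirected path whose first edge points into Eu (i.e. leaves Eu via a parent).
Parents of Eu: {Wj}.
Enumerating:
  P1: Eu <- Wj -> Cu -> Ev <- Cw -> Wt
  P2: Eu <- Wj -> Cu -> Ev <- Th <- Cw -> Wt
  P3: Eu <- Wj -> Cu -> Ev <- Uk <- Wt
  P4: Eu <- Wj -> Th <- Cw -> Wt
  P5: Eu <- Wj -> Th <- Cw -> Ev <- Uk <- Wt
  P6: Eu <- Wj -> Th -> Ev <- Cw -> Wt
  P7: Eu <- Wj -> Th -> Ev <- Uk <- Wt
That exhausts the simple backdoor paths. Count: 7.

7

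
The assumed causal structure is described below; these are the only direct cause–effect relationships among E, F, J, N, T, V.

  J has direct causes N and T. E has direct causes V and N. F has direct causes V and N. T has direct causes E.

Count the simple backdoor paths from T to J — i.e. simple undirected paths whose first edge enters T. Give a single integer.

2

A backdoor path from T to J is any simple undirected path whose first edge points into T (i.e. leaves T via a parent).
Parents of T: {E}.
Enumerating:
  P1: T <- E <- V -> F <- N -> J
  P2: T <- E <- N -> J
That exhausts the simple backdoor paths. Count: 2.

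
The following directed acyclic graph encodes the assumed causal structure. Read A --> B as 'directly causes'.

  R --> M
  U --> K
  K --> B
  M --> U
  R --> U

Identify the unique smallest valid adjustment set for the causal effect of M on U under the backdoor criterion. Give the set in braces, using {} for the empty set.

Variables eligible for adjustment (non-descendants of M, excluding M and U): {R}.
Backdoor paths from M to U:
  P1: M <- R -> U
The empty set is not sufficient: P1 (M <- R -> U) has no collider blocking it and no conditioned non-collider, so it is open.
Try {R}:
  P1: blocked at fork node R ∈ conditioning set.
{R} contains no descendant of M and blocks every backdoor path.
{R} is the unique smallest valid adjustment set.

{R}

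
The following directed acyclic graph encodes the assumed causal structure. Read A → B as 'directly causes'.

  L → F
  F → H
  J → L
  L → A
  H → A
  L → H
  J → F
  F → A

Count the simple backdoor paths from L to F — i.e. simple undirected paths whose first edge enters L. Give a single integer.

1

A backdoor path from L to F is any simple undirected path whose first edge points into L (i.e. leaves L via a parent).
Parents of L: {J}.
Enumerating:
  P1: L <- J -> F
That exhausts the simple backdoor paths. Count: 1.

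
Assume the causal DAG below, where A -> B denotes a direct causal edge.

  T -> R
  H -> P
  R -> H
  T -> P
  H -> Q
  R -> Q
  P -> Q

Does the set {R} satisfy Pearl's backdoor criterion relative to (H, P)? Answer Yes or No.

Backdoor paths from H to P (paths whose first edge points into H):
  P1: H <- R <- T -> P
  P2: H <- R -> Q <- P
Condition 1 (no descendant of H in the set): holds — descendants of H are {P, Q}; none are in {R}.
Condition 2 (every backdoor path blocked by {R}):
  P1: blocked at chain node R ∈ conditioning set.
  P2: blocked at fork node R ∈ conditioning set.
{R} satisfies the backdoor criterion.

Yes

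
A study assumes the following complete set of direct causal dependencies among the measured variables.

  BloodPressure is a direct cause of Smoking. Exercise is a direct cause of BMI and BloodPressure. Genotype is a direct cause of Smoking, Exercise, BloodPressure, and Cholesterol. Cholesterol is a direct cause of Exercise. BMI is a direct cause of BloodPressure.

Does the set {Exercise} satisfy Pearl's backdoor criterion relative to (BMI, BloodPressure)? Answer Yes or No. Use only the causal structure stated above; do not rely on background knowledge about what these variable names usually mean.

Backdoor paths from BMI to BloodPressure (paths whose first edge points into BMI):
  P1: BMI <- Exercise <- Genotype -> BloodPressure
  P2: BMI <- Exercise <- Genotype -> Smoking <- BloodPressure
  P3: BMI <- Exercise <- Cholesterol <- Genotype -> BloodPressure
  P4: BMI <- Exercise <- Cholesterol <- Genotype -> Smoking <- BloodPressure
  P5: BMI <- Exercise -> BloodPressure
Condition 1 (no descendant of BMI in the set): holds — descendants of BMI are {BloodPressure, Smoking}; none are in {Exercise}.
Condition 2 (every backdoor path blocked by {Exercise}):
  P1: blocked at chain node Exercise ∈ conditioning set.
  P2: blocked at chain node Exercise ∈ conditioning set.
  P3: blocked at chain node Exercise ∈ conditioning set.
  P4: blocked at chain node Exercise ∈ conditioning set.
  P5: blocked at fork node Exercise ∈ conditioning set.
{Exercise} satisfies the backdoor criterion.

Yes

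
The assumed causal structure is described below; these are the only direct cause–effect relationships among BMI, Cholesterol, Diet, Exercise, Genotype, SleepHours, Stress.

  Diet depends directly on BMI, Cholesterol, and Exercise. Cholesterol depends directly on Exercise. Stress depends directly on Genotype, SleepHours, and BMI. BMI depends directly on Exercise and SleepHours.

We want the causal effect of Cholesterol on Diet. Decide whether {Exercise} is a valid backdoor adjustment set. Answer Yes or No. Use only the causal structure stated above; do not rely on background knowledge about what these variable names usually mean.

Backdoor paths from Cholesterol to Diet (paths whose first edge points into Cholesterol):
  P1: Cholesterol <- Exercise -> BMI -> Diet
  P2: Cholesterol <- Exercise -> Diet
Condition 1 (no descendant of Cholesterol in the set): holds — descendants of Cholesterol are {Diet}; none are in {Exercise}.
Condition 2 (every backdoor path blocked by {Exercise}):
  P1: blocked at fork node Exercise ∈ conditioning set.
  P2: blocked at fork node Exercise ∈ conditioning set.
{Exercise} satisfies the backdoor criterion.

Yes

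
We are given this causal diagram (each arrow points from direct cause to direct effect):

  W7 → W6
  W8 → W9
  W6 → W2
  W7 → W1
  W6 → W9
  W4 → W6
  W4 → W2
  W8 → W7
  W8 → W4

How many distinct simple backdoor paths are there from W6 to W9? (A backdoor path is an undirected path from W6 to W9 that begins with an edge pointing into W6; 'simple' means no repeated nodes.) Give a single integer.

A backdoor path from W6 to W9 is any simple undirected path whose first edge points into W6 (i.e. leaves W6 via a parent).
Parents of W6: {W4, W7}.
Enumerating:
  P1: W6 <- W4 <- W8 -> W9
  P2: W6 <- W7 <- W8 -> W9
That exhausts the simple backdoor paths. Count: 2.

2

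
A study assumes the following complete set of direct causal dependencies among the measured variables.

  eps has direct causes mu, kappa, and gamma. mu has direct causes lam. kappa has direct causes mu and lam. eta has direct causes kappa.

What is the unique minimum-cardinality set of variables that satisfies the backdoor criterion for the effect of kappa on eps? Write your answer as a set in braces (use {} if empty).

Variables eligible for adjustment (non-descendants of kappa, excluding kappa and eps): {gamma, lam, mu}.
Backdoor paths from kappa to eps:
  P1: kappa <- lam -> mu -> eps
  P2: kappa <- mu -> eps
The empty set is not sufficient: P1 (kappa <- lam -> mu -> eps) has no collider blocking it and no conditioned non-collider, so it is open.
Try {mu}:
  P1: blocked at chain node mu ∈ conditioning set.
  P2: blocked at fork node mu ∈ conditioning set.
{mu} contains no descendant of kappa and blocks every backdoor path.
No other singleton works — e.g. {gamma} leaves P1 open — so {mu} is the unique smallest valid adjustment set.

{mu}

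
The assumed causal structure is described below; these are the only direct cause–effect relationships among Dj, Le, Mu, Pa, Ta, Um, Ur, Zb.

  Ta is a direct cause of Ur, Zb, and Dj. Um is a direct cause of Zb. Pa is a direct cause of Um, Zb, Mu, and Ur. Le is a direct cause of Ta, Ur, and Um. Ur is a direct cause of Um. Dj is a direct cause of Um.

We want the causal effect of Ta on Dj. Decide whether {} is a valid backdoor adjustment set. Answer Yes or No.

Backdoor paths from Ta to Dj (paths whose first edge points into Ta):
  P1: Ta <- Le -> Ur <- Pa -> Um <- Dj
  P2: Ta <- Le -> Ur <- Pa -> Zb <- Um <- Dj
  P3: Ta <- Le -> Ur -> Um <- Dj
  P4: Ta <- Le -> Um <- Dj
Condition 1 (no descendant of Ta in the set): holds — descendants of Ta are {Dj, Um, Ur, Zb}; none are in {}.
Condition 2 (every backdoor path blocked by {}):
  P1: blocked at collider Ur (neither it nor any descendant is in the conditioning set).
  P2: blocked at collider Ur (neither it nor any descendant is in the conditioning set).
  P3: blocked at collider Um (neither it nor any descendant is in the conditioning set).
  P4: blocked at collider Um (neither it nor any descendant is in the conditioning set).
{} satisfies the backdoor criterion.

Yes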